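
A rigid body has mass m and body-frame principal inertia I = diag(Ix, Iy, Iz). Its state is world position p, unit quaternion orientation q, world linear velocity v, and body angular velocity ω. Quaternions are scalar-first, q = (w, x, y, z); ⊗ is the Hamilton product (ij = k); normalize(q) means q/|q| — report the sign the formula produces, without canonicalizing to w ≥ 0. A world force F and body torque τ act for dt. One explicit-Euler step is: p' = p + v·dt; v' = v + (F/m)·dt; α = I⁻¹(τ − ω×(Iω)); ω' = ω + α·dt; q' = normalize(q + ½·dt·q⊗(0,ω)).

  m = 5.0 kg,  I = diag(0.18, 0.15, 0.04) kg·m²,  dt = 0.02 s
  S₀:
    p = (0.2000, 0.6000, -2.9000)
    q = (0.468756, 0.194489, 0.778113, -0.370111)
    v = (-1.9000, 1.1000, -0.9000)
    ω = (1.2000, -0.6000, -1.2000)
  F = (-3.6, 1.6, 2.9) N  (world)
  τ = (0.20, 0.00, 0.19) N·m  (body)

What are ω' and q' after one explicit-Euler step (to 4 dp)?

angular accel α = (1.5511, 1.3440, 4.2100)
ω' = ω + α·dt = (1.2310, -0.5731, -1.1158)
q⊗(0,ω) = (-0.2106522, -0.5932950, -0.4920000, -1.6129362)
q + ½dt·q⊗(0,ω), renormalized = (0.4666, 0.1885, 0.7731, -0.3862)

ω' = (1.2310, -0.5731, -1.1158)
q' = (0.4666, 0.1885, 0.7731, -0.3862)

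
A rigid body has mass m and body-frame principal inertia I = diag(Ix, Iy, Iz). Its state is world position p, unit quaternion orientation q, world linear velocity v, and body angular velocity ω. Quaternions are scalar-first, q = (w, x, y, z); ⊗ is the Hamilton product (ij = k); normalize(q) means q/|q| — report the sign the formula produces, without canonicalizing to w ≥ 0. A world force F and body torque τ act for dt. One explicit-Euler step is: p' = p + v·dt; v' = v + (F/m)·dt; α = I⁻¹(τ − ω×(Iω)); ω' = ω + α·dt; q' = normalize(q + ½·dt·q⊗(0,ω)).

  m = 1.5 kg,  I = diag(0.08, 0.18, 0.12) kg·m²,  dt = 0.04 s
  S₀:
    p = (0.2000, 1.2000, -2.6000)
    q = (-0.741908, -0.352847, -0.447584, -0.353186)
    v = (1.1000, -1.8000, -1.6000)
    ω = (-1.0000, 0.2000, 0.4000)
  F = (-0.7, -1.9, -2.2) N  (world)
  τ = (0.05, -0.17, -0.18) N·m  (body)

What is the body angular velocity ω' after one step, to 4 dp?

angular accel α = (0.6850, -1.0333, -1.3333)
ω' = ω + α·dt = (-0.9726, 0.1587, 0.3467)

ω' = (-0.9726, 0.1587, 0.3467)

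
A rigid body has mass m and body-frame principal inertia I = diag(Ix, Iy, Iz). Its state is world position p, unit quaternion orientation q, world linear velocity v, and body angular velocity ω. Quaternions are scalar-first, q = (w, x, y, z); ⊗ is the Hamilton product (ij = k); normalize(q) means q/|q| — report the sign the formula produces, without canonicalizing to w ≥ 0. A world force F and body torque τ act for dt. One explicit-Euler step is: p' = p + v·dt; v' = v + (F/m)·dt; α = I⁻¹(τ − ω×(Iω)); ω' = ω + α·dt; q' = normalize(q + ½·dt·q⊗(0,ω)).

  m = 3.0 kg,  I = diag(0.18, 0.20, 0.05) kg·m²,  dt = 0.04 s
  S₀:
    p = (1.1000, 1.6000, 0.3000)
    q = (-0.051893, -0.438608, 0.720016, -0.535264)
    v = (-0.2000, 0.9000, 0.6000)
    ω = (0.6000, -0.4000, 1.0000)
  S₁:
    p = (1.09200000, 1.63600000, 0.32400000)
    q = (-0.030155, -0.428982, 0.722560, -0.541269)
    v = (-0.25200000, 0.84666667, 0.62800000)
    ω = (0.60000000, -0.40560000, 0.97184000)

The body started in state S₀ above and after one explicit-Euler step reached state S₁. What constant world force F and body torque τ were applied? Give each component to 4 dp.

v₁ − v₀ = (-0.05200000, -0.05333333, 0.02800000)
applied force F = (-3.9000, -4.0000, 2.1000)
rate change Δω = (0.00000000, -0.00560000, -0.02816000)
applied torque τ = (0.0600, 0.0500, -0.0400)

F = (-3.9000, -4.0000, 2.1000)
τ = (0.0600, 0.0500, -0.0400)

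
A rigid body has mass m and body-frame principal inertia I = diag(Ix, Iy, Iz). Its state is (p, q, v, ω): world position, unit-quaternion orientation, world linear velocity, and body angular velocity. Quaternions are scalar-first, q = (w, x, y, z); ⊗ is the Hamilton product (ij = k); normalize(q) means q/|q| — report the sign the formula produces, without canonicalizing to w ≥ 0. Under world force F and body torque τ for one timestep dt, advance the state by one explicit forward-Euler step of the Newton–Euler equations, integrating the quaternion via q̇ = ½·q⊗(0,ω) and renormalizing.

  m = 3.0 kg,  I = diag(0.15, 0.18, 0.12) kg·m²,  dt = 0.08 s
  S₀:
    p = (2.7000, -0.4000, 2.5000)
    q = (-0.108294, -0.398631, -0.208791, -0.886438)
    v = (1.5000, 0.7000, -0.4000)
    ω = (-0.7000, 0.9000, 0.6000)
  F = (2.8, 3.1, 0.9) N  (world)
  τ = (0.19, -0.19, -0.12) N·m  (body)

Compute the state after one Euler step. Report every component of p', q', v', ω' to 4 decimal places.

p' = (2.8200, -0.3440, 2.4680)
q' = (-0.0905, -0.3682, -0.1781, -0.9080)
v' = (1.5747, 0.7827, -0.3760)
ω' = (-0.5814, 0.8212, 0.5326)

p + v·dt = (2.8200, -0.3440, 2.4680)
v' = v + a·dt = (1.5747, 0.7827, -0.3760)
gyro term ω×Iω = (-0.0324, -0.0126, -0.0189)
α = I⁻¹(τ − ω×Iω) = (1.4827, -0.9856, -0.8425)
ω + α·dt = (-0.5814, 0.8212, 0.5326)
Hamilton product q⊗(0,ω) = (0.4407330, 0.7483254, 0.7622206, -0.5698980)
updated quaternion q' = (-0.0905, -0.3682, -0.1781, -0.9080)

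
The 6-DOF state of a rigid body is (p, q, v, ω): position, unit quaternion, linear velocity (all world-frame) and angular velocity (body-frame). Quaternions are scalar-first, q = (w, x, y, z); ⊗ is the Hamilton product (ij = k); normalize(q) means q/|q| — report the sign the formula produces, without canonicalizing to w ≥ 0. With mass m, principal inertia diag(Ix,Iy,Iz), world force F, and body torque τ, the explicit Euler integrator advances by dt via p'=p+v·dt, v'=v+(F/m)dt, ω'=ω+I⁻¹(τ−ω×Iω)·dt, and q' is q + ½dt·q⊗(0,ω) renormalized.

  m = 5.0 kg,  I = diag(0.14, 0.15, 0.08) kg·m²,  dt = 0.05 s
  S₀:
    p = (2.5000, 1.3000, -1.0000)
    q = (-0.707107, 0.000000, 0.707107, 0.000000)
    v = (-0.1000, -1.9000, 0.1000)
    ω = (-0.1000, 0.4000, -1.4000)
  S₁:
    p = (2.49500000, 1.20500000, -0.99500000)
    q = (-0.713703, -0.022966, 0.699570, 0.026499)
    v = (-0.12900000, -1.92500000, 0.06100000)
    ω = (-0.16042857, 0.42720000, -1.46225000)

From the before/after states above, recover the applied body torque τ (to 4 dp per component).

Δω = ω₁−ω₀ = (-0.06042857, 0.02720000, -0.06225000)
precession coupling = (0.0392, 0.0084, -0.0004)
I·α + gyro = (-0.1300, 0.0900, -0.1000)

τ = (-0.1300, 0.0900, -0.1000)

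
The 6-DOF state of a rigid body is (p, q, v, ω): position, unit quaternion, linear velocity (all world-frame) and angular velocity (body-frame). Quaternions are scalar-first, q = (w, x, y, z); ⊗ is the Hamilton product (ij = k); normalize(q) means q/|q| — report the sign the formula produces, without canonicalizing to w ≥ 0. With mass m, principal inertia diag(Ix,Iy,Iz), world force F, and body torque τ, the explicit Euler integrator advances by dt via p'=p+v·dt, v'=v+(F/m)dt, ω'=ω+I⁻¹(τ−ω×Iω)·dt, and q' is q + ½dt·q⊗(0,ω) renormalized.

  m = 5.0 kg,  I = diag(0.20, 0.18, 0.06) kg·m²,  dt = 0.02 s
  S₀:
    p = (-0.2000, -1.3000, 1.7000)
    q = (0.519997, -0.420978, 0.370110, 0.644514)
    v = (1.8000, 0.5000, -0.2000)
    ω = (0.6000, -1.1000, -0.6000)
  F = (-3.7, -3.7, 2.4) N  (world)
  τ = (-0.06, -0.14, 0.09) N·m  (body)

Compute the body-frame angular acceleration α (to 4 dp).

precession coupling ω×(Iω) = (-0.0792, -0.0504, 0.0132)
α = I⁻¹(τ − ω×Iω) = (0.0960, -0.4978, 1.2800)

α = (0.0960, -0.4978, 1.2800)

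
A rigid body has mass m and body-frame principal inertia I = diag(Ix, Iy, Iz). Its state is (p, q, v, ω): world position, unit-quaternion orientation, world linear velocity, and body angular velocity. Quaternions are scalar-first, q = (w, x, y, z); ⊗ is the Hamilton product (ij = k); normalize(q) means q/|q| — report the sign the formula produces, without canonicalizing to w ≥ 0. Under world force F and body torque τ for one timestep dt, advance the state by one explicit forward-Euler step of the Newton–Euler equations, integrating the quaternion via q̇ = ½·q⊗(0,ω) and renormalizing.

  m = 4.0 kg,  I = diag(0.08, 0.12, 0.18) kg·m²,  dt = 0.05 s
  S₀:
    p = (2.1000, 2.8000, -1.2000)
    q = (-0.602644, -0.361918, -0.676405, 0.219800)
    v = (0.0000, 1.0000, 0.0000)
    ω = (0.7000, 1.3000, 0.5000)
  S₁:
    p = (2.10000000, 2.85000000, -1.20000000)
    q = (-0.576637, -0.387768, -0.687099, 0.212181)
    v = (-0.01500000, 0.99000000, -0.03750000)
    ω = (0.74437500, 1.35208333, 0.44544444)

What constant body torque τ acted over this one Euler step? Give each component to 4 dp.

τ = (0.1100, 0.0900, -0.1600)

ω₁ − ω₀ = (0.04437500, 0.05208333, -0.05455556)
ω₀×(Iω₀) = (0.0390, -0.0350, 0.0364)
applied torque τ = (0.1100, 0.0900, -0.1600)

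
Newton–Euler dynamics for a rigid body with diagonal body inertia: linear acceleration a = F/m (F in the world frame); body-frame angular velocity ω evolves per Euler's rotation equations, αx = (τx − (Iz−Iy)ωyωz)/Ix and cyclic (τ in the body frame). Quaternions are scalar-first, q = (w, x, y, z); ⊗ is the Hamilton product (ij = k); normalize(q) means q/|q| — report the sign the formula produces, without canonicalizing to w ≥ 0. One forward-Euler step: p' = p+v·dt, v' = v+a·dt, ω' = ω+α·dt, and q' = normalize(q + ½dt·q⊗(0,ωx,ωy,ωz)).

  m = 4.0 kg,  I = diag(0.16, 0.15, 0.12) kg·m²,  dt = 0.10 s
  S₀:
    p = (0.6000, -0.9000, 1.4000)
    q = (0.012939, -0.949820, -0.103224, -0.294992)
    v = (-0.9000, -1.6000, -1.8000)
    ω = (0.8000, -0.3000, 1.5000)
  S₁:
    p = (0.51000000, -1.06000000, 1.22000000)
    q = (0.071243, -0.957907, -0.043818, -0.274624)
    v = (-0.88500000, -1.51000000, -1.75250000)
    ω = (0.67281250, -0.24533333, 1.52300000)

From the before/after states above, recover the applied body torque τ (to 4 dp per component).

τ = (-0.1900, 0.1300, 0.0300)

rate change Δω = (-0.12718750, 0.05466667, 0.02300000)
applied torque τ = (-0.1900, 0.1300, 0.0300)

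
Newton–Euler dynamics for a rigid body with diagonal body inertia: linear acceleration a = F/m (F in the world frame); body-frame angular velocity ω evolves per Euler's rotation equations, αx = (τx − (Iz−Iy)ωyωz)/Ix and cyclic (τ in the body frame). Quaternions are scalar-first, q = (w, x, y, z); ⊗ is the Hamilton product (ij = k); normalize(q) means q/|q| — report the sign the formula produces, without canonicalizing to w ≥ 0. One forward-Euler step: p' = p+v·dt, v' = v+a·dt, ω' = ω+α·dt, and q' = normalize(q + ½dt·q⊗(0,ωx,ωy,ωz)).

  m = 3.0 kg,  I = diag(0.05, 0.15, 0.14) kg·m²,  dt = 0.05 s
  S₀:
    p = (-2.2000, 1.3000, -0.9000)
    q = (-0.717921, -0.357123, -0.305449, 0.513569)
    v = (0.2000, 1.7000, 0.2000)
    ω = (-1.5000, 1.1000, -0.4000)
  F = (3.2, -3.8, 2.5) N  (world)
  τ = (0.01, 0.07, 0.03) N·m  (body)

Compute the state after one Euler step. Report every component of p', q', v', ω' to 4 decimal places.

p' = (-2.1900, 1.3850, -0.8900)
q' = (-0.7170, -0.3409, -0.3476, 0.4989)
v' = (0.2533, 1.6367, 0.2417)
ω' = (-1.4944, 1.1413, -0.3304)

gyro term ω×Iω = (0.0044, -0.0540, -0.1650)
α = I⁻¹(τ − ω×Iω) = (0.1120, 0.8267, 1.3929)
new body rate ω' = (-1.4944, 1.1413, -0.3304)
q⊗(0,ω) = (0.0057370, 0.6341352, -1.7029158, -0.5638404)
q' = normalize(q + ½dt·q⊗(0,ω)) = (-0.7170, -0.3409, -0.3476, 0.4989)
linear accel F/m = (1.0667, -1.2667, 0.8333)
p + v·dt = (-2.1900, 1.3850, -0.8900)
v' = v + a·dt = (0.2533, 1.6367, 0.2417)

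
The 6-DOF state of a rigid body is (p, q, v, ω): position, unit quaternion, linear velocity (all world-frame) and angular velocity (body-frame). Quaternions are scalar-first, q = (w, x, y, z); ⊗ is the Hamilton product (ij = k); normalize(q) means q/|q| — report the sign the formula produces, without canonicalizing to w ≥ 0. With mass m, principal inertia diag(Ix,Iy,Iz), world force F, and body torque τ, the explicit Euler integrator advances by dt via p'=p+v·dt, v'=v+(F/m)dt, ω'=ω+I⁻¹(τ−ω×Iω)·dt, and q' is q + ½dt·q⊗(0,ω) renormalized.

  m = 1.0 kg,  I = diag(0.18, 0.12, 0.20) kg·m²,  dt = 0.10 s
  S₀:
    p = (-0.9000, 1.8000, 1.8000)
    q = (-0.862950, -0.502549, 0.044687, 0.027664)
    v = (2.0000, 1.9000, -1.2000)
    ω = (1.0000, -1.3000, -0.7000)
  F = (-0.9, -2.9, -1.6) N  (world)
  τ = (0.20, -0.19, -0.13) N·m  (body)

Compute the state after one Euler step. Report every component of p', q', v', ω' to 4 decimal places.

precession coupling ω×(Iω) = (0.0728, 0.0140, 0.0780)
angular accel α = (0.7067, -1.7000, -1.0400)
ω + α·dt = (1.0707, -1.4700, -0.8040)
q⊗(0,ω) = (0.5800069, -0.8582677, 0.7977147, 1.2126917)
q' = normalize(q + ½dt·q⊗(0,ω)) = (-0.8307, -0.5433, 0.0842, 0.0879)
a = F/m = (-0.9000, -2.9000, -1.6000)
p' = p + v·dt = (-0.7000, 1.9900, 1.6800)
new velocity v' = (1.9100, 1.6100, -1.3600)

p' = (-0.7000, 1.9900, 1.6800)
q' = (-0.8307, -0.5433, 0.0842, 0.0879)
v' = (1.9100, 1.6100, -1.3600)
ω' = (1.0707, -1.4700, -0.8040)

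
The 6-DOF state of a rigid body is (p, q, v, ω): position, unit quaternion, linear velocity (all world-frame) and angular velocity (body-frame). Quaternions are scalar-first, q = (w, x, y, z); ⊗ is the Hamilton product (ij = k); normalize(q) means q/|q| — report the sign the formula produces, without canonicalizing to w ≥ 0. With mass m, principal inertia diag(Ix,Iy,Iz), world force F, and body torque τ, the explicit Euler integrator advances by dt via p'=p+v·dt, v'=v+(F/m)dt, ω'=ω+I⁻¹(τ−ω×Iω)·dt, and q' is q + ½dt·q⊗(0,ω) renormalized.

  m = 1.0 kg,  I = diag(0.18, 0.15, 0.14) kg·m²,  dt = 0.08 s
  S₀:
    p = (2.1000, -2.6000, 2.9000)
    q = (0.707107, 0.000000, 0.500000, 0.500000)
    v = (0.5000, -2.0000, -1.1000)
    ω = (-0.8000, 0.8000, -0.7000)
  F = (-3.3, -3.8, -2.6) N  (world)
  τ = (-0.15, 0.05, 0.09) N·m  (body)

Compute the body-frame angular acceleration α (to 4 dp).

α = (-0.8644, 0.1840, 0.5057)

gyro term ω×Iω = (0.0056, 0.0224, 0.0192)
α = I⁻¹(τ − ω×Iω) = (-0.8644, 0.1840, 0.5057)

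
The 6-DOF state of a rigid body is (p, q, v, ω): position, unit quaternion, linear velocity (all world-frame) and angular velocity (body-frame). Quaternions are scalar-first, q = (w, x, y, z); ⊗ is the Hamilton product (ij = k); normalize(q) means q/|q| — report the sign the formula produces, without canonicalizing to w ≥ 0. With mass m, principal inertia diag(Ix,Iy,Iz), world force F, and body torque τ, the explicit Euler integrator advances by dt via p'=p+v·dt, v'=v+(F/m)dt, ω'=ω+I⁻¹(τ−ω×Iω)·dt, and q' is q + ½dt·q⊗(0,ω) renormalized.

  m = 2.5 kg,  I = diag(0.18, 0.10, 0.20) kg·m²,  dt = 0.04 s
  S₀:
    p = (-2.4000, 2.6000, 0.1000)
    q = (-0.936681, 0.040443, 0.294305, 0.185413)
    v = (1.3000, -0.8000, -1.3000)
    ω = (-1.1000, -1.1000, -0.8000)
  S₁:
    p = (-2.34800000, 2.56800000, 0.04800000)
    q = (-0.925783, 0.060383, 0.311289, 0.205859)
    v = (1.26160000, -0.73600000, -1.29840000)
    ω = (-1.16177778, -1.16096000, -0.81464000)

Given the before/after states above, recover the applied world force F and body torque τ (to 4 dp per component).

F = (-2.4000, 4.0000, 0.1000)
τ = (-0.1900, -0.1700, -0.1700)

Δω = ω₁−ω₀ = (-0.06177778, -0.06096000, -0.01464000)
gyro term ω₀×Iω₀ = (0.0880, -0.0176, -0.0968)
I·α + gyro = (-0.1900, -0.1700, -0.1700)
v₁ − v₀ = (-0.03840000, 0.06400000, 0.00160000)
F = m·Δv/dt = (-2.4000, 4.0000, 0.1000)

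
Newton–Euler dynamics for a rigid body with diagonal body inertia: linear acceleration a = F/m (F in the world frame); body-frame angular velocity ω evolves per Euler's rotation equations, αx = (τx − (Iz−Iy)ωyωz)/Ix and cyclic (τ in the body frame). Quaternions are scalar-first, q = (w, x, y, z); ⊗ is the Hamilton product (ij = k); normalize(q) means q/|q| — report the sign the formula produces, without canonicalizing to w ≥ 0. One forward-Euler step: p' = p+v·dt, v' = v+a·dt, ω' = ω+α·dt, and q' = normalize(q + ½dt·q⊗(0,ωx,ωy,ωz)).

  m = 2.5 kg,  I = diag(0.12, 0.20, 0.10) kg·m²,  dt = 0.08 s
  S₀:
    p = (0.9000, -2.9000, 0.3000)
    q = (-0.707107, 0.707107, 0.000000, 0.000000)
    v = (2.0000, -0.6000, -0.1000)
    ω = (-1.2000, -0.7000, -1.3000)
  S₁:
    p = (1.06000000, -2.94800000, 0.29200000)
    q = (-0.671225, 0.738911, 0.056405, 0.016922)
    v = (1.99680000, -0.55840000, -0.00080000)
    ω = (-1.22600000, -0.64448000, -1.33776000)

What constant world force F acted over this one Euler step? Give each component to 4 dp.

velocity change Δv = (-0.00320000, 0.04160000, 0.09920000)
m·(v₁−v₀)/dt = (-0.1000, 1.3000, 3.1000)

F = (-0.1000, 1.3000, 3.1000)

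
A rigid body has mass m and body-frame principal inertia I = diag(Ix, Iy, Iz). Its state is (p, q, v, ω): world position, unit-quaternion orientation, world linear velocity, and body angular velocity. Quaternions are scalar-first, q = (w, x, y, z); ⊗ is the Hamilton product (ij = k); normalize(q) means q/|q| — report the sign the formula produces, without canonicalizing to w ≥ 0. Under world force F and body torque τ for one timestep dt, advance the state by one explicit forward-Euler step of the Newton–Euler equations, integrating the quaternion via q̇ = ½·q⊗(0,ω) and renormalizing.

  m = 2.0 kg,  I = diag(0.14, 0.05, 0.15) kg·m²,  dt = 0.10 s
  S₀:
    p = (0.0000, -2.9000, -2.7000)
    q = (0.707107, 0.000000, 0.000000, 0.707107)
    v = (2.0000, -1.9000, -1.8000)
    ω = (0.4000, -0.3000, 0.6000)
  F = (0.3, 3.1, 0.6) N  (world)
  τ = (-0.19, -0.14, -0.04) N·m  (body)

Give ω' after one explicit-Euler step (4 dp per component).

ω' = (0.2771, -0.5752, 0.5661)

angular accel α = (-1.2286, -2.7520, -0.3387)
ω + α·dt = (0.2771, -0.5752, 0.5661)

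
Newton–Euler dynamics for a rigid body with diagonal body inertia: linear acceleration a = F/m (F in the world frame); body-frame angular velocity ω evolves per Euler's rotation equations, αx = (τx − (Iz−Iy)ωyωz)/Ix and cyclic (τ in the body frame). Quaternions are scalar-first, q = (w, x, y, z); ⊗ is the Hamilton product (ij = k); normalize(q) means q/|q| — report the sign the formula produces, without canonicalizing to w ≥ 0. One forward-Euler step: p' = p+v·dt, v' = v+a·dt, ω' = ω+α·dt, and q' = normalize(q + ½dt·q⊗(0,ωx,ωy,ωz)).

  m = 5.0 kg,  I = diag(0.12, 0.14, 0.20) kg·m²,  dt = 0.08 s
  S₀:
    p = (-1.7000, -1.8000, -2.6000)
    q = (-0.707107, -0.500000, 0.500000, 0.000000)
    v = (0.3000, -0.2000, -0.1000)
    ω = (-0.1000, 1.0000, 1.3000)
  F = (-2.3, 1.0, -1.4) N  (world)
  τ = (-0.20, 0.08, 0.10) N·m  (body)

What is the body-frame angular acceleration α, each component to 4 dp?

α = (-2.3167, 0.4971, 0.5100)

ω×(Iω) gyroscopic = (0.0780, 0.0104, -0.0020)
(τ − ω×Iω)/I = (-2.3167, 0.4971, 0.5100)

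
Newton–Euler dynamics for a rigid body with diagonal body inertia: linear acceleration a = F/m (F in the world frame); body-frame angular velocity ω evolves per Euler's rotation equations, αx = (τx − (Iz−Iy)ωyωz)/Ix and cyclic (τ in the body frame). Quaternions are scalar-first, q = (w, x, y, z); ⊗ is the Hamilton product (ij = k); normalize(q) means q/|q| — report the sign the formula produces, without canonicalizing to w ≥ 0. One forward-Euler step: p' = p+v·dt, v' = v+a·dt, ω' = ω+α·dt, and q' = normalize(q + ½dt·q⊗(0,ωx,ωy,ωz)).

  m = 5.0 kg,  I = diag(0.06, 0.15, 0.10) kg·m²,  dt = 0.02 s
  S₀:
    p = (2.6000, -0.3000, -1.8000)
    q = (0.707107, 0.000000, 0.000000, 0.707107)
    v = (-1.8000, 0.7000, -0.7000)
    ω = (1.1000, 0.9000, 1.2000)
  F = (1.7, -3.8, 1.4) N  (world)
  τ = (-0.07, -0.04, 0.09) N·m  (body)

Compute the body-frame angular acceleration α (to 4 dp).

α = (-0.2667, 0.0853, 0.0090)

precession coupling ω×(Iω) = (-0.0540, -0.0528, 0.0891)
angular accel α = (-0.2667, 0.0853, 0.0090)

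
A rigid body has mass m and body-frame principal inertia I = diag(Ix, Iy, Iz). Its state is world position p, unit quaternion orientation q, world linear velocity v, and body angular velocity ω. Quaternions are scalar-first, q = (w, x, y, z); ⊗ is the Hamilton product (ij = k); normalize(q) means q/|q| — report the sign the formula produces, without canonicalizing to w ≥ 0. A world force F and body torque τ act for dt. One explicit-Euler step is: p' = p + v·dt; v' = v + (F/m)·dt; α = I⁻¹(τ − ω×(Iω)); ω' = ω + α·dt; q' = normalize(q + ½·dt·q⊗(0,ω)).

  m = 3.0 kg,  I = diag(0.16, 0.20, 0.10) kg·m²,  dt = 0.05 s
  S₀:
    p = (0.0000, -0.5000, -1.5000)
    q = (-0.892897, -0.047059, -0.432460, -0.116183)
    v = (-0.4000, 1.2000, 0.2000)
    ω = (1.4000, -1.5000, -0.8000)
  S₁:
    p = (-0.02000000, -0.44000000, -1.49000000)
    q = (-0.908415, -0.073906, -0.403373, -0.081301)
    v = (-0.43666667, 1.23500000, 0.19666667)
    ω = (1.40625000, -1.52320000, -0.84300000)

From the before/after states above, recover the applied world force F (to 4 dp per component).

F = (-2.2000, 2.1000, -0.2000)

Δv = v₁−v₀ = (-0.03666667, 0.03500000, -0.00333333)
F = m·Δv/dt = (-2.2000, 2.1000, -0.2000)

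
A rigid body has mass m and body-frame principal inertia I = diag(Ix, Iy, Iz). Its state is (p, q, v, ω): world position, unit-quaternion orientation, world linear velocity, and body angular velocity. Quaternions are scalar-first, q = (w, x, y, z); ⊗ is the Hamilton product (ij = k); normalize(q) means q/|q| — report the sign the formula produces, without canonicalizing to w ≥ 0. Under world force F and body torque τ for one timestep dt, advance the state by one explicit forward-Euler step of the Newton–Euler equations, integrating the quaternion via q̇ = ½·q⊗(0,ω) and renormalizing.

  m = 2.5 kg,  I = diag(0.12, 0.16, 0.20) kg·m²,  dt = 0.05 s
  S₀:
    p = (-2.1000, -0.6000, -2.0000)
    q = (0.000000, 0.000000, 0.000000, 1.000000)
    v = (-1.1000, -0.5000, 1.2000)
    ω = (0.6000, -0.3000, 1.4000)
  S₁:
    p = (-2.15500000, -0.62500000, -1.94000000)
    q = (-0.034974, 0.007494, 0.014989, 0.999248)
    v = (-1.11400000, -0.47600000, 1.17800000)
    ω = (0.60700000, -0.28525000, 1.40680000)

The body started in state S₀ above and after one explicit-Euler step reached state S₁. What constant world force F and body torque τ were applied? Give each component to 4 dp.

F = (-0.7000, 1.2000, -1.1000)
τ = (0.0000, -0.0200, 0.0200)

rate change Δω = (0.00700000, 0.01475000, 0.00680000)
gyro term ω₀×Iω₀ = (-0.0168, -0.0672, -0.0072)
applied torque τ = (0.0000, -0.0200, 0.0200)
velocity change Δv = (-0.01400000, 0.02400000, -0.02200000)
F = m·Δv/dt = (-0.7000, 1.2000, -1.1000)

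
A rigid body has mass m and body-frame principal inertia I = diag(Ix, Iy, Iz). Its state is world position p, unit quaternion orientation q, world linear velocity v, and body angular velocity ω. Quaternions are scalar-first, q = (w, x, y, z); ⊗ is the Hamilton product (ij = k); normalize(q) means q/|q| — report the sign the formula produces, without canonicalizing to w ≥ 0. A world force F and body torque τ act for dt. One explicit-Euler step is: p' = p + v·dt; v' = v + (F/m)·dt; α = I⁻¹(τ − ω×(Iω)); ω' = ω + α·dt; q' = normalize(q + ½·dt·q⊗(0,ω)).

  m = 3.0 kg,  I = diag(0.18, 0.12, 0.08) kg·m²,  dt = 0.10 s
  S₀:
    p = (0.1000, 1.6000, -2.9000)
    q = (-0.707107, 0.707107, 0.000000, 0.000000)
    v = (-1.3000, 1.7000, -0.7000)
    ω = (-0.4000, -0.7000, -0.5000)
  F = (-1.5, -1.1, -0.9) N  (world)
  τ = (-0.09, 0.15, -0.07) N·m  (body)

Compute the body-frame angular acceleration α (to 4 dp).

ω×(Iω) gyroscopic = (-0.0140, 0.0200, -0.0168)
angular accel α = (-0.4222, 1.0833, -0.6650)

α = (-0.4222, 1.0833, -0.6650)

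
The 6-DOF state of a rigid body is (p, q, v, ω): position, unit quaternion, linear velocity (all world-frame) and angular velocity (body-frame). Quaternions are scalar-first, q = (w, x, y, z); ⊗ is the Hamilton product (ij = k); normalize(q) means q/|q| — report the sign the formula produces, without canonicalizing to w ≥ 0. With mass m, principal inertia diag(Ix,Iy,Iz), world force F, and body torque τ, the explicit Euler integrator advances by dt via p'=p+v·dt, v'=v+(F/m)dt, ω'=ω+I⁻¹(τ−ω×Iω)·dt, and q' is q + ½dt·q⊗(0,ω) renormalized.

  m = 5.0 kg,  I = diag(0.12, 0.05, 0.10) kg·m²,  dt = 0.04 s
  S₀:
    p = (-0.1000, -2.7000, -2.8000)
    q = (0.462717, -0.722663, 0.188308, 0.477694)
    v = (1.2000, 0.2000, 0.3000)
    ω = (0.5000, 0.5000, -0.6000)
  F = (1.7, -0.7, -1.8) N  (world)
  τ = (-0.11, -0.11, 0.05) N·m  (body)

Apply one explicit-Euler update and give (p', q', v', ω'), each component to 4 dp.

p' = (-0.0520, -2.6920, -2.7880)
q' = (0.4737, -0.7249, 0.1890, 0.4630)
v' = (1.2136, 0.1944, 0.2856)
ω' = (0.4683, 0.4168, -0.5730)

ω×(Iω) gyroscopic = (-0.0150, -0.0060, -0.0175)
α = I⁻¹(τ − ω×Iω) = (-0.7917, -2.0800, 0.6750)
ω + α·dt = (0.4683, 0.4168, -0.5730)
Hamilton product q⊗(0,ω) = (0.5537939, -0.1204733, 0.0366077, -0.7331157)
q' = normalize(q + ½dt·q⊗(0,ω)) = (0.4737, -0.7249, 0.1890, 0.4630)
a = (0.3400, -0.1400, -0.3600)
p + v·dt = (-0.0520, -2.6920, -2.7880)
v + (F/m)dt = (1.2136, 0.1944, 0.2856)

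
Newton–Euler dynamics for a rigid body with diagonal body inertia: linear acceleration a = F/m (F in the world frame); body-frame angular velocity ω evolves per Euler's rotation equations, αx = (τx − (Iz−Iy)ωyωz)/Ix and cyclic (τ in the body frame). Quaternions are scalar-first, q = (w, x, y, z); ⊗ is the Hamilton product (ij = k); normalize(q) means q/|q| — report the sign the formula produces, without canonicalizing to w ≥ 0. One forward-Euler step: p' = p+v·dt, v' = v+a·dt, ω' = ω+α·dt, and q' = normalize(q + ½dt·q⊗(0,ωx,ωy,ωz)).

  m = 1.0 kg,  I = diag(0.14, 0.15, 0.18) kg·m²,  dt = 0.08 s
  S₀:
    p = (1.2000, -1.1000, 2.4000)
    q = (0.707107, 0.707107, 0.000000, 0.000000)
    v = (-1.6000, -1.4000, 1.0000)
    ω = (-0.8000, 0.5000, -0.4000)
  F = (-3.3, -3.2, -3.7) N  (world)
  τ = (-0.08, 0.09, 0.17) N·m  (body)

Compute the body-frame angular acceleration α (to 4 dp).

α = (-0.5286, 0.6853, 0.9667)

ω×(Iω) gyroscopic = (-0.0060, -0.0128, -0.0040)
α = I⁻¹(τ − ω×Iω) = (-0.5286, 0.6853, 0.9667)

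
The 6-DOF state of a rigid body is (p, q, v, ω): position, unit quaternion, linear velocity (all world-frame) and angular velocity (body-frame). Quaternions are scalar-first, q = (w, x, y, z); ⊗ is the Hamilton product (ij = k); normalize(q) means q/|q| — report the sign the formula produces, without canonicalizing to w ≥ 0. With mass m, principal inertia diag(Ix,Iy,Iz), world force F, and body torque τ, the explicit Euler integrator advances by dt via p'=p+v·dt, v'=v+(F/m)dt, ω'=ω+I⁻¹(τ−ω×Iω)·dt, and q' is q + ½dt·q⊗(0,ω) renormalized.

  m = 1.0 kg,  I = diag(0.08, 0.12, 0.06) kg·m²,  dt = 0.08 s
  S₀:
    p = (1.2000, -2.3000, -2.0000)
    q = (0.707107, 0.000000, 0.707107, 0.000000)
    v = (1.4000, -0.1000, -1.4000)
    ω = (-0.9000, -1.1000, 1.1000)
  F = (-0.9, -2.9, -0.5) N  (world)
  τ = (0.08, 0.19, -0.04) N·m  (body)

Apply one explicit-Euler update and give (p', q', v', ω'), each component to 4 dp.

ω×(Iω) gyroscopic = (0.0726, -0.0198, 0.0396)
(τ − ω×Iω)/I = (0.0925, 1.7483, -1.3267)
ω + α·dt = (-0.8926, -0.9601, 0.9939)
q⊗(0,ω) = (0.7778177, 0.1414214, -0.7778177, 1.4142140)
q + ½dt·q⊗(0,ω), renormalized = (0.7363, 0.0056, 0.6743, 0.0564)
p' = p + v·dt = (1.3120, -2.3080, -2.1120)
v' = v + a·dt = (1.3280, -0.3320, -1.4400)

p' = (1.3120, -2.3080, -2.1120)
q' = (0.7363, 0.0056, 0.6743, 0.0564)
v' = (1.3280, -0.3320, -1.4400)
ω' = (-0.8926, -0.9601, 0.9939)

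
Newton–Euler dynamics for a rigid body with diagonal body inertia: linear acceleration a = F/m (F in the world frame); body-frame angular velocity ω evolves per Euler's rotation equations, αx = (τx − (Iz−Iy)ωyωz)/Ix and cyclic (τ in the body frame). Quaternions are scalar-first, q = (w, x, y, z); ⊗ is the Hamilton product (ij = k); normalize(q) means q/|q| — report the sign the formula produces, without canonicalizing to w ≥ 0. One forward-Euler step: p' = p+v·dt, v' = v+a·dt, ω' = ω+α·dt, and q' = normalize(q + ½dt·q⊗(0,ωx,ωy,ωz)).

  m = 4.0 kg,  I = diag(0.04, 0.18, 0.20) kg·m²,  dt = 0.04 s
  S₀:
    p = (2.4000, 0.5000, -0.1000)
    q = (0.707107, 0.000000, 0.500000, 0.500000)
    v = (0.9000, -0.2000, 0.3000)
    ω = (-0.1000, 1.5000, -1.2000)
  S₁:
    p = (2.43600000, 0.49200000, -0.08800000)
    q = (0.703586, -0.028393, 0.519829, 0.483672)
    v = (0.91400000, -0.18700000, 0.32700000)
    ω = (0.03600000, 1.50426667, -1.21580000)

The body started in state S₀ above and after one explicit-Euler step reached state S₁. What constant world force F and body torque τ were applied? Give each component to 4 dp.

F = (1.4000, 1.3000, 2.7000)
τ = (0.1000, 0.0000, -0.1000)

ω₁ − ω₀ = (0.13600000, 0.00426667, -0.01580000)
applied torque τ = (0.1000, 0.0000, -0.1000)
velocity change Δv = (0.01400000, 0.01300000, 0.02700000)
m·(v₁−v₀)/dt = (1.4000, 1.3000, 2.7000)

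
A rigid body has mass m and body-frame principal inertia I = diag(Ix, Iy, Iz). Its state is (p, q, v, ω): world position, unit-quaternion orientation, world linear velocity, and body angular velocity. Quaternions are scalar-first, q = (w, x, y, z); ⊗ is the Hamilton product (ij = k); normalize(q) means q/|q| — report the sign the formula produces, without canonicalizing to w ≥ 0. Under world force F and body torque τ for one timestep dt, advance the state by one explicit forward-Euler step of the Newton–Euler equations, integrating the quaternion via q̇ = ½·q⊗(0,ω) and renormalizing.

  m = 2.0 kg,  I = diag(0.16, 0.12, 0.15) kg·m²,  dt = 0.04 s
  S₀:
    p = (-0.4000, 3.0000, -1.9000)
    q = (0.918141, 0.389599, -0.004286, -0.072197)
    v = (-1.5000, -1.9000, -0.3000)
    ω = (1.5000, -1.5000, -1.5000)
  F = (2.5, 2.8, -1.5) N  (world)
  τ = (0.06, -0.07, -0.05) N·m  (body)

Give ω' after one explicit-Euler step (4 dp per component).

ω×(Iω) gyroscopic = (0.0675, -0.0225, 0.0900)
α = I⁻¹(τ − ω×Iω) = (-0.0469, -0.3958, -0.9333)
new body rate ω' = (1.4981, -1.5158, -1.5373)

ω' = (1.4981, -1.5158, -1.5373)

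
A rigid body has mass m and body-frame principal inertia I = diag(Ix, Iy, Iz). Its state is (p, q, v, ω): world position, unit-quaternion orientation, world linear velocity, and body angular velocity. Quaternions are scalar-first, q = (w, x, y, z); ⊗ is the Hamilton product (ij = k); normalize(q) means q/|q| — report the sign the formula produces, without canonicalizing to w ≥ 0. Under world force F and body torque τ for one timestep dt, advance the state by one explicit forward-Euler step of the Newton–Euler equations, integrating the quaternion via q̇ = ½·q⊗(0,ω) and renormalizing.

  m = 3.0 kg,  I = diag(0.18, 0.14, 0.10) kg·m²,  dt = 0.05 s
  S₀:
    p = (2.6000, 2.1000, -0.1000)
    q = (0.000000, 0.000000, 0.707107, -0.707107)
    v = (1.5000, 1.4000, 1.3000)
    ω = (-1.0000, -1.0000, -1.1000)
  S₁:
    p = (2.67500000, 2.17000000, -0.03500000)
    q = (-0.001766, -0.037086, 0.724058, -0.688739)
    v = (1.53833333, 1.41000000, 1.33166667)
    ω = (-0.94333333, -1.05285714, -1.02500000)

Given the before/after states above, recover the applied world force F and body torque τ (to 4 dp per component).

F = (2.3000, 0.6000, 1.9000)
τ = (0.1600, -0.0600, 0.1100)

Δv = v₁−v₀ = (0.03833333, 0.01000000, 0.03166667)
F = m·Δv/dt = (2.3000, 0.6000, 1.9000)
ω₁ − ω₀ = (0.05666667, -0.05285714, 0.07500000)
precession coupling = (-0.0440, 0.0880, -0.0400)
applied torque τ = (0.1600, -0.0600, 0.1100)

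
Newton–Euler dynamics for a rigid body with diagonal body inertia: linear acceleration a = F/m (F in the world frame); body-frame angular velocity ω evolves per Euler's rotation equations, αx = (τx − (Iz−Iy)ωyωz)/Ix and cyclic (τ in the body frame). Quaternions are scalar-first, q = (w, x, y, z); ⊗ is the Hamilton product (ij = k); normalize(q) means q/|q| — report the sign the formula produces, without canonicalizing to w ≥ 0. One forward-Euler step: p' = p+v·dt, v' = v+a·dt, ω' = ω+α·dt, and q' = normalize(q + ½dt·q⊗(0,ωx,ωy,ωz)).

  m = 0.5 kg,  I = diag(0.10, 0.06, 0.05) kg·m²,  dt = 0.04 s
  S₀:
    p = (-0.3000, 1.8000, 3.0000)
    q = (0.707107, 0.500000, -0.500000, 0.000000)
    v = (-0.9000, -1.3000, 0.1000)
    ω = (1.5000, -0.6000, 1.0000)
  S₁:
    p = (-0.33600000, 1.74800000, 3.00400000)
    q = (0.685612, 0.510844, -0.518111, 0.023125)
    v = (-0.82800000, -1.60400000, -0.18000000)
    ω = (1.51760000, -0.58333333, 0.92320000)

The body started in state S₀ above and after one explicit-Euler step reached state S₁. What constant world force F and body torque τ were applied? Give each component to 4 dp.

ω₁ − ω₀ = (0.01760000, 0.01666667, -0.07680000)
τ = I·(Δω/dt) + ω₀×(Iω₀) = (0.0500, 0.1000, -0.0600)
Δv = v₁−v₀ = (0.07200000, -0.30400000, -0.28000000)
applied force F = (0.9000, -3.8000, -3.5000)

F = (0.9000, -3.8000, -3.5000)
τ = (0.0500, 0.1000, -0.0600)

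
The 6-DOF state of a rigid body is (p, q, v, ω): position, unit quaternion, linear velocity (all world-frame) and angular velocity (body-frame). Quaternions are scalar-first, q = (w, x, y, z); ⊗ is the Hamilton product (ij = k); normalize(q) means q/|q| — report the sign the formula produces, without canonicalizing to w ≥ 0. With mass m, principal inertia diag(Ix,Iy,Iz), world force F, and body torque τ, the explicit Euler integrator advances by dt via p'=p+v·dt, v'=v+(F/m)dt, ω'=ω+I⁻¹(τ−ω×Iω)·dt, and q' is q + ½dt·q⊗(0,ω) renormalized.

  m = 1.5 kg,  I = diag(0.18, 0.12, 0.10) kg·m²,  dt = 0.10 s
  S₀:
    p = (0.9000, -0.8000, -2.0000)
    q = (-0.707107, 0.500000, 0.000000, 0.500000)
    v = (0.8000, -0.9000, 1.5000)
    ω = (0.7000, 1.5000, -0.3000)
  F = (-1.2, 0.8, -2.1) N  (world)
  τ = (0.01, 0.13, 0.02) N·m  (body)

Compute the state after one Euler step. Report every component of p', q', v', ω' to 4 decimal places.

p' = p + v·dt = (0.9800, -0.8900, -1.8500)
v + (F/m)dt = (0.7200, -0.8467, 1.3600)
precession coupling ω×(Iω) = (0.0090, -0.0168, -0.0630)
angular accel α = (0.0056, 1.2233, 0.8300)
ω' = ω + α·dt = (0.7006, 1.6223, -0.2170)
2q̇ = q⊗(0,ω) = (-0.2000000, -1.2449749, -0.5606605, 0.9621321)
q' = normalize(q + ½dt·q⊗(0,ω)) = (-0.7146, 0.4362, -0.0279, 0.5462)

p' = (0.9800, -0.8900, -1.8500)
q' = (-0.7146, 0.4362, -0.0279, 0.5462)
v' = (0.7200, -0.8467, 1.3600)
ω' = (0.7006, 1.6223, -0.2170)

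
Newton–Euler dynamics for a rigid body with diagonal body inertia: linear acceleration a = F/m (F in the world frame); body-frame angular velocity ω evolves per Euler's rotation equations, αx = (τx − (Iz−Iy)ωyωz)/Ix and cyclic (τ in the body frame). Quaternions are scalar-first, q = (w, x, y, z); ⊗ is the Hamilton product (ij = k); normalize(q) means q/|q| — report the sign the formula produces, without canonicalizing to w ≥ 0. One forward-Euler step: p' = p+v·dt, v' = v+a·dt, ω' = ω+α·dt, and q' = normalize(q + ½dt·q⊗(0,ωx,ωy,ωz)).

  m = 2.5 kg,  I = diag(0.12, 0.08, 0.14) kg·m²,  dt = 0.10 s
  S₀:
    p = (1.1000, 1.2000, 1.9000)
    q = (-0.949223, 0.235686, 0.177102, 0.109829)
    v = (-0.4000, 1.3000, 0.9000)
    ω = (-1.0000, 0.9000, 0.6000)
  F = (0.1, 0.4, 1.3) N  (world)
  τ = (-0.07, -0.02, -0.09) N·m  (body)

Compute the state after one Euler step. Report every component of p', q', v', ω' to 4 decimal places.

p' = (1.0600, 1.3300, 1.9900)
q' = (-0.9461, 0.2828, 0.1215, 0.1005)
v' = (-0.3960, 1.3160, 0.9520)
ω' = (-1.0853, 0.8600, 0.5100)

precession coupling ω×(Iω) = (0.0324, 0.0120, 0.0360)
(τ − ω×Iω)/I = (-0.8533, -0.4000, -0.9000)
ω' = ω + α·dt = (-1.0853, 0.8600, 0.5100)
2q̇ = q⊗(0,ω) = (0.0103968, 0.9566381, -1.1055413, -0.1803144)
updated quaternion q' = (-0.9461, 0.2828, 0.1215, 0.1005)
p + v·dt = (1.0600, 1.3300, 1.9900)
new velocity v' = (-0.3960, 1.3160, 0.9520)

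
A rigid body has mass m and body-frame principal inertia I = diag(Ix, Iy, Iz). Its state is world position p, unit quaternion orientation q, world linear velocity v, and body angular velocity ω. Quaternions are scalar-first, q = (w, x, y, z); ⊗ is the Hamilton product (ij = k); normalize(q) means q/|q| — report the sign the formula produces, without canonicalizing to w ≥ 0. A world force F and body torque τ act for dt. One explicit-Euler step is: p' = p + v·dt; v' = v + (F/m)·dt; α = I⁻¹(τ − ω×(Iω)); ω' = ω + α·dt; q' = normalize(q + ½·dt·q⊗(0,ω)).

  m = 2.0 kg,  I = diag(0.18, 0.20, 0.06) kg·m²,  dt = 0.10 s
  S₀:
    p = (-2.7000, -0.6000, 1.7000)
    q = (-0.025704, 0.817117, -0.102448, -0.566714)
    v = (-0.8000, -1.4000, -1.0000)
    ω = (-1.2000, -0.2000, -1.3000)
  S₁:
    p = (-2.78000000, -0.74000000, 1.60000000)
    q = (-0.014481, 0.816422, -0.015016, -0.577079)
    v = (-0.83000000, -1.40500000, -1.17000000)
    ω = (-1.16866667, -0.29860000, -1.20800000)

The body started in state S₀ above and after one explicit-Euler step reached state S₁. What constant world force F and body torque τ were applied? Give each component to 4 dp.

F = (-0.6000, -0.1000, -3.4000)
τ = (0.0200, -0.0100, 0.0600)

velocity change Δv = (-0.03000000, -0.00500000, -0.17000000)
F = m·Δv/dt = (-0.6000, -0.1000, -3.4000)
ω₁ − ω₀ = (0.03133333, -0.09860000, 0.09200000)
gyro term ω₀×Iω₀ = (-0.0364, 0.1872, 0.0048)
I·α + gyro = (0.0200, -0.0100, 0.0600)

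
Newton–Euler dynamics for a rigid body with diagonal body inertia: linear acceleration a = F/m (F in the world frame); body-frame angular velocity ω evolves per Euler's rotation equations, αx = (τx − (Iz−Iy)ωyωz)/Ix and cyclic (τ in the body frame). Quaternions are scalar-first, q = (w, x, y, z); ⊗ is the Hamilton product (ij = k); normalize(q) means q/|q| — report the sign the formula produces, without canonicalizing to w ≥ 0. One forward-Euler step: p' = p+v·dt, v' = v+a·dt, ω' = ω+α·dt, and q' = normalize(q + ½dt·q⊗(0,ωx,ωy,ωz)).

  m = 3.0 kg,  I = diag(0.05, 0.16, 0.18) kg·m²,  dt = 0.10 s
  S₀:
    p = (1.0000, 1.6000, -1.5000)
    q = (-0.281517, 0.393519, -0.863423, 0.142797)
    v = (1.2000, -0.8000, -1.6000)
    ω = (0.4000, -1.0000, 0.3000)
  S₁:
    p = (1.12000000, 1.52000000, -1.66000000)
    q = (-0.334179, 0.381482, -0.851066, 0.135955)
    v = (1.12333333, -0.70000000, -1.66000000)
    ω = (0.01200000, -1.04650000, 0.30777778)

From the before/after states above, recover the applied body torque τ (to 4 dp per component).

ω₁ − ω₀ = (-0.38800000, -0.04650000, 0.00777778)
ω₀×(Iω₀) = (-0.0060, -0.0156, -0.0440)
I·α + gyro = (-0.2000, -0.0900, -0.0300)

τ = (-0.2000, -0.0900, -0.0300)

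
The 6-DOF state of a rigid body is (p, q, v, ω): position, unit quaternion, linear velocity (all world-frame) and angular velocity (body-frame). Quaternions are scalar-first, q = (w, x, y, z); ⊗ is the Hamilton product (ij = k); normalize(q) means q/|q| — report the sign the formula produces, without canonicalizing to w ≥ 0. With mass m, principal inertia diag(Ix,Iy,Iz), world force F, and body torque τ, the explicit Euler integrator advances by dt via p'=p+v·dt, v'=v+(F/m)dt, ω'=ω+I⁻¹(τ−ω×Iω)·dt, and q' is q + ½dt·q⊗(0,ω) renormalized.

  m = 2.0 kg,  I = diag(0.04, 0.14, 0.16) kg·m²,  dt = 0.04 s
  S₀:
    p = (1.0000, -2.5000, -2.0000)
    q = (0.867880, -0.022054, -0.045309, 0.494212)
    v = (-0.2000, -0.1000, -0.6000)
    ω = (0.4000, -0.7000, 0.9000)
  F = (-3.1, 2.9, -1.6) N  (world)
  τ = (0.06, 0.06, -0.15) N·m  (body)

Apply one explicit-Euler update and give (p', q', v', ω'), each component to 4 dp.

linear accel F/m = (-1.5500, 1.4500, -0.8000)
p + v·dt = (0.9920, -2.5040, -2.0240)
new velocity v' = (-0.2620, -0.0420, -0.6320)
α = I⁻¹(τ − ω×Iω) = (1.8150, 0.7371, -0.7625)
ω + α·dt = (0.4726, -0.6705, 0.8695)
Hamilton product q⊗(0,ω) = (-0.4676855, 0.6523223, -0.3899826, 0.8146534)
q + ½dt·q⊗(0,ω), renormalized = (0.8583, -0.0090, -0.0531, 0.5104)

p' = (0.9920, -2.5040, -2.0240)
q' = (0.8583, -0.0090, -0.0531, 0.5104)
v' = (-0.2620, -0.0420, -0.6320)
ω' = (0.4726, -0.6705, 0.8695)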